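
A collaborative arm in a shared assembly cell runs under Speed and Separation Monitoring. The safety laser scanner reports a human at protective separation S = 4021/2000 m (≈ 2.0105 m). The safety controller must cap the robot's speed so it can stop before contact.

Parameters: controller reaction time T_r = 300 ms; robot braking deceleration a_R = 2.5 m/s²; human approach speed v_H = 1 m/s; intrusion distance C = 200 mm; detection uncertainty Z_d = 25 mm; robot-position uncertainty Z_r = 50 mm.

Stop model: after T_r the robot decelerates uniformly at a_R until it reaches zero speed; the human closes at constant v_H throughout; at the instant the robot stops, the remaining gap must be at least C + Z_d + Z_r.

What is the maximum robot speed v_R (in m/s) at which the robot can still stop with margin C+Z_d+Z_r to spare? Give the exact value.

v_R_max = 29/20 m/s = 1.4500 m/s

quadratic (1/5)·v² + (7/10)·v + (-2871/2000) = 0
  disc = (7/10)² − 4·(1/5)·(-2871/2000) = 1024/625 ; √disc = 32/25
  v_R = (−(7/10) + 32/25) / (2·(1/5)) = 29/20 m/s
check:
T_s = v_R/a_R = (29/20)/(5/2) = 0.5800 s
robot covers v_R·T_r = 1.4500·0.3000 = 0.4350 m before braking
braking distance = 1.4500²/(2·2.5000) = 0.4205 m
human closes 1.0000·0.8800 = 0.8800 m
residual clearance needed = 0.2000+0.0250+0.0500 = 0.2750 m
sum ≈ 0.4350+0.4205+0.8800+0.2750 ≈ 2.0105 m = S ✓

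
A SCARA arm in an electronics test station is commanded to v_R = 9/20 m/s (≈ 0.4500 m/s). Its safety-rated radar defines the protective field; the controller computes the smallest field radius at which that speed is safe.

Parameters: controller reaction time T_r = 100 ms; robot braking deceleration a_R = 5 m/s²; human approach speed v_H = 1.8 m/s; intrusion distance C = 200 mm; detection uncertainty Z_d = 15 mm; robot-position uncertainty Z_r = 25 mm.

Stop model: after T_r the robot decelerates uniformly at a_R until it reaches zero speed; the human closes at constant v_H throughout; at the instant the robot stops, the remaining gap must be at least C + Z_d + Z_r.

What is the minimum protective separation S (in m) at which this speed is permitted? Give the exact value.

T_s = v_R/a_R = (9/20)/5 = 0.0900 s
reaction-phase robot travel = 0.4500·0.1000 = 0.0450 m
braking distance = 0.4500²/(2·5.0000) = 0.0203 m
person approaches 1.8000·(0.1000+0.0900) = 0.3420 m
C+Z_d+Z_r = 0.2000+0.0150+0.0250 = 0.2400 m
S_min ≈ 0.0450+0.0203+0.3420+0.2400  ⇒  S_min = 2589/4000 m

S_min = 2589/4000 m = 0.6472 m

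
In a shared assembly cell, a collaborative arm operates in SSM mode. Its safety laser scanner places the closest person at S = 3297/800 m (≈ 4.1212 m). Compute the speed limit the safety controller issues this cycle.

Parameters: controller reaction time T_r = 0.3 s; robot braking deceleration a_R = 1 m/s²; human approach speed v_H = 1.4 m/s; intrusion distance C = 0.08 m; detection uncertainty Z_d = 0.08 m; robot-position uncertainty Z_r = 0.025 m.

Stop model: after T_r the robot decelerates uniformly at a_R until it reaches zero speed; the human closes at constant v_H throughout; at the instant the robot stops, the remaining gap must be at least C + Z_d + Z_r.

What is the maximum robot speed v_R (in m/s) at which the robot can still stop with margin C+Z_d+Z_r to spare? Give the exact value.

v_R_max = 29/20 m/s = 1.4500 m/s

collect terms ⇒ (1/2)·v_R² + (17/10)·v_R + (-2813/800) = 0
  disc = (17/10)² − 4·(1/2)·(-2813/800) = 3969/400 ; √disc = 63/20
  v_R = (−(17/10) + 63/20) / (2·(1/2)) = 29/20 m/s
check:
braking lasts T_s = (29/20)/1 = 1.4500 s
reaction-phase robot travel = 1.4500·0.3000 = 0.4350 m
braking distance = 1.4500²/(2·1.0000) = 1.0513 m
human closes 1.4000·1.7500 = 2.4500 m
C+Z_d+Z_r = 0.0800+0.0800+0.0250 = 0.1850 m
sum ≈ 0.4350+1.0513+2.4500+0.1850 ≈ 4.1212 m = S ✓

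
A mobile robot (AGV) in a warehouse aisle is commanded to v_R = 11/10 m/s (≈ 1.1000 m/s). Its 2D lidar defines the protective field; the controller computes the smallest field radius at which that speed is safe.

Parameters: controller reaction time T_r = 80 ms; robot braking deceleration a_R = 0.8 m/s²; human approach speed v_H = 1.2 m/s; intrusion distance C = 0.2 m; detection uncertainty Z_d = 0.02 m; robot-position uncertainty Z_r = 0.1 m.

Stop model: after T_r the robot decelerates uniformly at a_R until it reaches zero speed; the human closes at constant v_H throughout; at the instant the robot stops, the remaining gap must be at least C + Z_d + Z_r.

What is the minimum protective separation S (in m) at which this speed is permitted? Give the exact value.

S_min = 11641/4000 m = 2.9103 m

stop time T_s = (11/10)/(4/5) = 1.3750 s
robot in T_r: 1.1000·0.0800 = 0.0880 m
braking distance = 1.1000²/(2·0.8000) = 0.7562 m
human closes 1.2000·1.4550 = 1.7460 m
margins: 0.2000+0.0200+0.1000 = 0.3200 m
S_min ≈ 0.0880+0.7562+1.7460+0.3200  ⇒  S_min = 11641/4000 m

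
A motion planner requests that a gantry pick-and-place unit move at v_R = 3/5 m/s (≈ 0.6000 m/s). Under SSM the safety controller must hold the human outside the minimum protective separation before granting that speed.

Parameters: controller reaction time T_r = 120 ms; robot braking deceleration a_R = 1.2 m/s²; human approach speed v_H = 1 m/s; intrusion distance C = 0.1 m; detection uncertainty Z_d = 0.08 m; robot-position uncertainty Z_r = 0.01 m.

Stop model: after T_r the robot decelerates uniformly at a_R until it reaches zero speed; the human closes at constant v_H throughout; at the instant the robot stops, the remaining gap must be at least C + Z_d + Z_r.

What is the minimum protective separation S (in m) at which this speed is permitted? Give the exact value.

braking lasts T_s = (3/5)/(6/5) = 0.5000 s
reaction-phase robot travel = 0.6000·0.1200 = 0.0720 m
robot covers 0.6000·0.5000 − ½·1.2000·0.5000² = 0.1500 m while stopping
person approaches 1.0000·(0.1200+0.5000) = 0.6200 m
C+Z_d+Z_r = 0.1000+0.0800+0.0100 = 0.1900 m
S_min ≈ 0.0720+0.1500+0.6200+0.1900  ⇒  S_min = 129/125 m

S_min = 129/125 m = 1.0320 m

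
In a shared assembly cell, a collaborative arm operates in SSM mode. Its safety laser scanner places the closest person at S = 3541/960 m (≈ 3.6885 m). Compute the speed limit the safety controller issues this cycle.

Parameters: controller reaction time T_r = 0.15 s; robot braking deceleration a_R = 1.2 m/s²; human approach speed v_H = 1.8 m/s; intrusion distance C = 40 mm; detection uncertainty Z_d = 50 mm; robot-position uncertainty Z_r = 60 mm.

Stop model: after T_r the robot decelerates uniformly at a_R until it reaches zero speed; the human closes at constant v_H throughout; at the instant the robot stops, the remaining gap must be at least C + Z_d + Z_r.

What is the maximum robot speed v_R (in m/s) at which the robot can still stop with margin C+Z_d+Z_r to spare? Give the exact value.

v_R_max = 29/20 m/s = 1.4500 m/s

collect terms ⇒ (5/12)·v_R² + (33/20)·v_R + (-15689/4800) = 0
  disc = (33/20)² − 4·(5/12)·(-15689/4800) = 117649/14400 ; √disc = 343/120
  v_R = (−(33/20) + 343/120) / (2·(5/12)) = 29/20 m/s
check:
T_s = v_R/a_R = (29/20)/(6/5) = 1.2083 s
robot in T_r: 1.4500·0.1500 = 0.2175 m
robot covers 1.4500·1.2083 − ½·1.2000·1.2083² = 0.8760 m while stopping
human over T_r+T_s: 1.8000·(0.1500+1.2083) = 2.4450 m
residual clearance needed = 0.0400+0.0500+0.0600 = 0.1500 m
sum ≈ 0.2175+0.8760+2.4450+0.1500 ≈ 3.6885 m = S ✓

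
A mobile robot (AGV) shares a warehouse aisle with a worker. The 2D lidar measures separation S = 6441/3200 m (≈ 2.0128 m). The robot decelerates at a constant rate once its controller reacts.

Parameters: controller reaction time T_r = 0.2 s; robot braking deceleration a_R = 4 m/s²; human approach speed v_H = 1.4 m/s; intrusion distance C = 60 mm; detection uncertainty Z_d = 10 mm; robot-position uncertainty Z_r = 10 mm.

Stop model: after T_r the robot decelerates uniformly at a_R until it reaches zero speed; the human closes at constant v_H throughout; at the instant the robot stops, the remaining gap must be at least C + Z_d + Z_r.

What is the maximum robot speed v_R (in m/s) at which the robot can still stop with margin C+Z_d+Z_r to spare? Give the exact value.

at the boundary: (1/8)·v² + (11/20)·v + (-5289/3200) = 0
  disc = (11/20)² − 4·(1/8)·(-5289/3200) = 289/256 ; √disc = 17/16
  v_R = (−(11/20) + 17/16) / (2·(1/8)) = 41/20 m/s
check:
stop time T_s = (41/20)/4 = 0.5125 s
robot covers v_R·T_r = 2.0500·0.2000 = 0.4100 m before braking
robot covers 2.0500·0.5125 − ½·4.0000·0.5125² = 0.5253 m while stopping
human closes 1.4000·0.7125 = 0.9975 m
residual clearance needed = 0.0600+0.0100+0.0100 = 0.0800 m
sum ≈ 0.4100+0.5253+0.9975+0.0800 ≈ 2.0128 m = S ✓

v_R_max = 41/20 m/s = 2.0500 m/s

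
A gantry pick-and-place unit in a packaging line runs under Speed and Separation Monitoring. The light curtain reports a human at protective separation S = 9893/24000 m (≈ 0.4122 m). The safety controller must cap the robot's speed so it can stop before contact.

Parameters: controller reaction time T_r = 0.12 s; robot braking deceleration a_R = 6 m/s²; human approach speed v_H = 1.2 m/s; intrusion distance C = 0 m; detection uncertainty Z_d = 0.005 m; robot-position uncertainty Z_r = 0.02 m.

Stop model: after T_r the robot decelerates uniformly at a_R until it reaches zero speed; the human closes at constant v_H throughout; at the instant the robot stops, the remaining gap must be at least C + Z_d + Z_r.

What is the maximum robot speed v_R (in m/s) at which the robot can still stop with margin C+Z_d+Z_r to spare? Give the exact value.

v_R_max = 13/20 m/s = 0.6500 m/s

at the boundary: (1/12)·v² + (8/25)·v + (-5837/24000) = 0
  disc = (8/25)² − 4·(1/12)·(-5837/24000) = 66049/360000 ; √disc = 257/600
  v_R = (−(8/25) + 257/600) / (2·(1/12)) = 13/20 m/s
check:
T_s = v_R/a_R = (13/20)/6 = 0.1083 s
robot in T_r: 0.6500·0.1200 = 0.0780 m
braking distance = 0.6500²/(2·6.0000) = 0.0352 m
human closes 1.2000·0.2283 = 0.2740 m
residual clearance needed = 0.0000+0.0050+0.0200 = 0.0250 m
sum ≈ 0.0780+0.0352+0.2740+0.0250 ≈ 0.4122 m = S ✓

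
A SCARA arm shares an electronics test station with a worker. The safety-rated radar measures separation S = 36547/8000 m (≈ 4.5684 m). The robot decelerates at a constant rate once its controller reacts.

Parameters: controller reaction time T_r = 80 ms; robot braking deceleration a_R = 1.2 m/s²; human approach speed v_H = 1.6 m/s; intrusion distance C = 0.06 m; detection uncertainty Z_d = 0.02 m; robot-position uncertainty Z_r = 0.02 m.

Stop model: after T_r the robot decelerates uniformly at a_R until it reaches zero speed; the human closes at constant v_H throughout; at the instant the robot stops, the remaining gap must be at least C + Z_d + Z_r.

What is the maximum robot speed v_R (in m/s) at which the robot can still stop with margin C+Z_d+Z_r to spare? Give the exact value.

v_R_max = 39/20 m/s = 1.9500 m/s

collect terms ⇒ (5/12)·v_R² + (106/75)·v_R + (-34723/8000) = 0
  disc = (106/75)² − 4·(5/12)·(-34723/8000) = 3323329/360000 ; √disc = 1823/600
  v_R = (−(106/75) + 1823/600) / (2·(5/12)) = 39/20 m/s
check:
T_s = v_R/a_R = (39/20)/(6/5) = 1.6250 s
robot in T_r: 1.9500·0.0800 = 0.1560 m
braking distance = 1.9500²/(2·1.2000) = 1.5844 m
person approaches 1.6000·(0.0800+1.6250) = 2.7280 m
residual clearance needed = 0.0600+0.0200+0.0200 = 0.1000 m
sum ≈ 0.1560+1.5844+2.7280+0.1000 ≈ 4.5684 m = S ✓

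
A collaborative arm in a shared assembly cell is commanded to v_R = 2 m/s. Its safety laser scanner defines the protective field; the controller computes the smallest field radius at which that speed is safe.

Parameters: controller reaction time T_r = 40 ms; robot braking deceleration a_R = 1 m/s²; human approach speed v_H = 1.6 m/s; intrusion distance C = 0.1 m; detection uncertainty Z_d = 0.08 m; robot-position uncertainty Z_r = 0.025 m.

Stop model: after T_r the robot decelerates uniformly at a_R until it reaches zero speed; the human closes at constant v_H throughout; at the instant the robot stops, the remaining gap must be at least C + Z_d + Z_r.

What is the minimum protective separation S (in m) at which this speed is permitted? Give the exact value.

S_min = 5549/1000 m = 5.5490 m

braking lasts T_s = 2/1 = 2.0000 s
reaction-phase robot travel = 2.0000·0.0400 = 0.0800 m
braking distance = 2.0000²/(2·1.0000) = 2.0000 m
person approaches 1.6000·(0.0400+2.0000) = 3.2640 m
margins: 0.1000+0.0800+0.0250 = 0.2050 m
S_min ≈ 0.0800+2.0000+3.2640+0.2050  ⇒  S_min = 5549/1000 m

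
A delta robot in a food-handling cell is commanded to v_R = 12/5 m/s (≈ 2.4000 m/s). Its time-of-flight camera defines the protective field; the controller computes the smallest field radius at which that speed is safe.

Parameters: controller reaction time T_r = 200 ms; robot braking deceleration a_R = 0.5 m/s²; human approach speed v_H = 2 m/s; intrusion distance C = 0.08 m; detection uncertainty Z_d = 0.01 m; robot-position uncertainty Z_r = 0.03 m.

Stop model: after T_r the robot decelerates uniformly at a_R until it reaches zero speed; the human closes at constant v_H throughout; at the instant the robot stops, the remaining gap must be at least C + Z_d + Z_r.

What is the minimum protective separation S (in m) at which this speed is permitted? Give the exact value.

braking lasts T_s = (12/5)/(1/2) = 4.8000 s
robot in T_r: 2.4000·0.2000 = 0.4800 m
braking distance = 2.4000²/(2·0.5000) = 5.7600 m
human over T_r+T_s: 2.0000·(0.2000+4.8000) = 10.0000 m
C+Z_d+Z_r = 0.0800+0.0100+0.0300 = 0.1200 m
S_min ≈ 0.4800+5.7600+10.0000+0.1200  ⇒  S_min = 409/25 m

S_min = 409/25 m = 16.3600 m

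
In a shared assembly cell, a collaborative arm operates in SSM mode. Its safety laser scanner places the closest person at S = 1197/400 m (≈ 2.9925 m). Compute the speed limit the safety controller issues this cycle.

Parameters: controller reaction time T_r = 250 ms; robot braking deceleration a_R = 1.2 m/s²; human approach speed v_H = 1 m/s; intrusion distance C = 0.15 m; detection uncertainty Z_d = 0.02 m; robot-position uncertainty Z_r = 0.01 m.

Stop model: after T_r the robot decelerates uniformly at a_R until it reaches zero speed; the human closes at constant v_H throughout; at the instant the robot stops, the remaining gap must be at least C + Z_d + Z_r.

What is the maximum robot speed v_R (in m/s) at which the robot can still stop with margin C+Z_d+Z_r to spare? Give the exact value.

v_R_max = 3/2 m/s = 1.5000 m/s

collect terms ⇒ (5/12)·v_R² + (13/12)·v_R + (-41/16) = 0
  disc = (13/12)² − 4·(5/12)·(-41/16) = 49/9 ; √disc = 7/3
  v_R = (−(13/12) + 7/3) / (2·(5/12)) = 3/2 m/s
check:
braking lasts T_s = (3/2)/(6/5) = 1.2500 s
reaction-phase robot travel = 1.5000·0.2500 = 0.3750 m
robot under decel: 1.5000²/(2·1.2000) = 0.9375 m
person approaches 1.0000·(0.2500+1.2500) = 1.5000 m
residual clearance needed = 0.1500+0.0200+0.0100 = 0.1800 m
sum ≈ 0.3750+0.9375+1.5000+0.1800 ≈ 2.9925 m = S ✓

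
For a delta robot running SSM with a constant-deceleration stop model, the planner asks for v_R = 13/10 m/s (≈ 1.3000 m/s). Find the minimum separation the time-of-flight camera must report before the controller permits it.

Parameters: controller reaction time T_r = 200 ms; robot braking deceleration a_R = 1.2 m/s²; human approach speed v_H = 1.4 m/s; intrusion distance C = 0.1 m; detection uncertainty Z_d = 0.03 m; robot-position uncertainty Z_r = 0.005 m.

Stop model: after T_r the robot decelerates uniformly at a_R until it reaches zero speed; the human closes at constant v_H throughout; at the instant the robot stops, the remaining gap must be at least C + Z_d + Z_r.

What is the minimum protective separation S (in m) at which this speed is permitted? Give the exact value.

S_min = 139/48 m = 2.8958 m

stop time T_s = (13/10)/(6/5) = 1.0833 s
robot in T_r: 1.3000·0.2000 = 0.2600 m
robot covers 1.3000·1.0833 − ½·1.2000·1.0833² = 0.7042 m while stopping
human closes 1.4000·1.2833 = 1.7967 m
residual clearance needed = 0.1000+0.0300+0.0050 = 0.1350 m
S_min ≈ 0.2600+0.7042+1.7967+0.1350  ⇒  S_min = 139/48 m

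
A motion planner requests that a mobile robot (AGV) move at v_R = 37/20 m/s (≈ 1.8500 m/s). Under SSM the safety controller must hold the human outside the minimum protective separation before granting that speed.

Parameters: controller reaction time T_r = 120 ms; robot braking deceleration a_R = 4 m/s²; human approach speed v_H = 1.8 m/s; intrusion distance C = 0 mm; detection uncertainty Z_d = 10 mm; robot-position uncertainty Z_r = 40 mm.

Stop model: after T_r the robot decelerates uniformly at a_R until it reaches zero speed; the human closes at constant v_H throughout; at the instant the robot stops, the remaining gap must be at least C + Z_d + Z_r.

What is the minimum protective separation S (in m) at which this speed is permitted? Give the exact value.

braking lasts T_s = (37/20)/4 = 0.4625 s
reaction-phase robot travel = 1.8500·0.1200 = 0.2220 m
robot under decel: 1.8500²/(2·4.0000) = 0.4278 m
human closes 1.8000·0.5825 = 1.0485 m
C+Z_d+Z_r = 0.0000+0.0100+0.0400 = 0.0500 m
S_min ≈ 0.2220+0.4278+1.0485+0.0500  ⇒  S_min = 27973/16000 m

S_min = 27973/16000 m = 1.7483 m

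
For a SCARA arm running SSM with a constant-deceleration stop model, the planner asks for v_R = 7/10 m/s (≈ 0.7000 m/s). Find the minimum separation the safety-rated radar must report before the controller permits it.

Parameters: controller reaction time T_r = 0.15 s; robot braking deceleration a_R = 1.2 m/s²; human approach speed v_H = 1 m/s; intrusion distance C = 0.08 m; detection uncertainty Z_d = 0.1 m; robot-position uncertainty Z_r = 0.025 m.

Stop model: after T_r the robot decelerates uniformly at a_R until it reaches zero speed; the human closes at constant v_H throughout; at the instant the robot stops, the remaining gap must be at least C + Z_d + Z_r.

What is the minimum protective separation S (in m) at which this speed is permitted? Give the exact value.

stop time T_s = (7/10)/(6/5) = 0.5833 s
reaction-phase robot travel = 0.7000·0.1500 = 0.1050 m
braking distance = 0.7000²/(2·1.2000) = 0.2042 m
human over T_r+T_s: 1.0000·(0.1500+0.5833) = 0.7333 m
residual clearance needed = 0.0800+0.1000+0.0250 = 0.2050 m
S_min ≈ 0.1050+0.2042+0.7333+0.2050  ⇒  S_min = 499/400 m

S_min = 499/400 m = 1.2475 m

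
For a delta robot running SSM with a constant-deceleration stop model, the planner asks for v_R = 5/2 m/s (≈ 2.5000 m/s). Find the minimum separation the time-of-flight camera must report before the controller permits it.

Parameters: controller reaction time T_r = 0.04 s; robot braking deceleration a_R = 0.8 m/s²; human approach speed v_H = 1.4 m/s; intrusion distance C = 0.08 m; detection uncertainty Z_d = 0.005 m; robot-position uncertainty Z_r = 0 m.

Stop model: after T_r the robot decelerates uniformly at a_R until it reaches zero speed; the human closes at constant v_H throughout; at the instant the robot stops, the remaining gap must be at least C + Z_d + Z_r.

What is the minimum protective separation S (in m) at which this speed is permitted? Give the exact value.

S_min = 34089/4000 m = 8.5222 m

braking lasts T_s = (5/2)/(4/5) = 3.1250 s
reaction-phase robot travel = 2.5000·0.0400 = 0.1000 m
robot under decel: 2.5000²/(2·0.8000) = 3.9062 m
human over T_r+T_s: 1.4000·(0.0400+3.1250) = 4.4310 m
C+Z_d+Z_r = 0.0800+0.0050+0.0000 = 0.0850 m
S_min ≈ 0.1000+3.9062+4.4310+0.0850  ⇒  S_min = 34089/4000 m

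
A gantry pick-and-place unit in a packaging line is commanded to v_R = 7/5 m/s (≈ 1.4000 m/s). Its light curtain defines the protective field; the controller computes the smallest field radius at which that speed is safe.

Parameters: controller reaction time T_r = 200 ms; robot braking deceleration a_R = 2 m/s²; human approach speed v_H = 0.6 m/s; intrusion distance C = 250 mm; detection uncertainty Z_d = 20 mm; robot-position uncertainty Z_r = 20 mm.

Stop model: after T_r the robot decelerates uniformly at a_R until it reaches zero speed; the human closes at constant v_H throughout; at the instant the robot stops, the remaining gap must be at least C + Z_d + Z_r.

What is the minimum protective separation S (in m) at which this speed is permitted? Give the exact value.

braking lasts T_s = (7/5)/2 = 0.7000 s
reaction-phase robot travel = 1.4000·0.2000 = 0.2800 m
robot covers 1.4000·0.7000 − ½·2.0000·0.7000² = 0.4900 m while stopping
human closes 0.6000·0.9000 = 0.5400 m
residual clearance needed = 0.2500+0.0200+0.0200 = 0.2900 m
S_min ≈ 0.2800+0.4900+0.5400+0.2900  ⇒  S_min = 8/5 m

S_min = 8/5 m = 1.6000 m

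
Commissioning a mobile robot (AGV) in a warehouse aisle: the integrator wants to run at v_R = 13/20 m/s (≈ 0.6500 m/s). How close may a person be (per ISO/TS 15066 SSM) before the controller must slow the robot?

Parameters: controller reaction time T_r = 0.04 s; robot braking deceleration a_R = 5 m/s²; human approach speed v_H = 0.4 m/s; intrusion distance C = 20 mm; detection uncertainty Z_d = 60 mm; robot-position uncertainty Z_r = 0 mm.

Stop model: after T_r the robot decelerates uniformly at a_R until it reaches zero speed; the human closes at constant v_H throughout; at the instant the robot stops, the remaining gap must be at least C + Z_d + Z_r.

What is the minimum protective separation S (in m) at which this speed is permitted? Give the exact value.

S_min = 173/800 m = 0.2162 m

stop time T_s = (13/20)/5 = 0.1300 s
robot in T_r: 0.6500·0.0400 = 0.0260 m
robot under decel: 0.6500²/(2·5.0000) = 0.0423 m
human over T_r+T_s: 0.4000·(0.0400+0.1300) = 0.0680 m
C+Z_d+Z_r = 0.0200+0.0600+0.0000 = 0.0800 m
S_min ≈ 0.0260+0.0423+0.0680+0.0800  ⇒  S_min = 173/800 m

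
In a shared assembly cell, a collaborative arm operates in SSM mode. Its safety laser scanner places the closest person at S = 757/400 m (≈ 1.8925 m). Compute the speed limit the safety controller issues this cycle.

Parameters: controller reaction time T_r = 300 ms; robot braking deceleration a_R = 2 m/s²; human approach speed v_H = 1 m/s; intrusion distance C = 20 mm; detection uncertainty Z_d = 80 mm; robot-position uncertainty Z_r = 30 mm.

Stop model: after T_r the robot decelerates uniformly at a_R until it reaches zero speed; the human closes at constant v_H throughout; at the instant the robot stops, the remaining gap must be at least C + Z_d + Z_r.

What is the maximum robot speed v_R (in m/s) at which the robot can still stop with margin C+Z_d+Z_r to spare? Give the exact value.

v_R_max = 13/10 m/s = 1.3000 m/s

quadratic (1/4)·v² + (4/5)·v + (-117/80) = 0
  disc = (4/5)² − 4·(1/4)·(-117/80) = 841/400 ; √disc = 29/20
  v_R = (−(4/5) + 29/20) / (2·(1/4)) = 13/10 m/s
check:
T_s = v_R/a_R = (13/10)/2 = 0.6500 s
robot in T_r: 1.3000·0.3000 = 0.3900 m
braking distance = 1.3000²/(2·2.0000) = 0.4225 m
human over T_r+T_s: 1.0000·(0.3000+0.6500) = 0.9500 m
residual clearance needed = 0.0200+0.0800+0.0300 = 0.1300 m
sum ≈ 0.3900+0.4225+0.9500+0.1300 ≈ 1.8925 m = S ✓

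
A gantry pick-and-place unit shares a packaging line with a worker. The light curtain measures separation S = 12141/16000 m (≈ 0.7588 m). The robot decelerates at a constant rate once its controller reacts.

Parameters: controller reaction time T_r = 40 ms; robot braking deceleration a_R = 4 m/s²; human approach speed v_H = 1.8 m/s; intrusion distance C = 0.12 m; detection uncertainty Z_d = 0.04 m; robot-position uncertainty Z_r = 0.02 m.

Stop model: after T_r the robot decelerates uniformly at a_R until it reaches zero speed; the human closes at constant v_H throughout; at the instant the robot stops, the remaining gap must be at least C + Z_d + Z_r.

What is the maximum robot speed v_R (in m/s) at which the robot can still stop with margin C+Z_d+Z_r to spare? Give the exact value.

quadratic (1/8)·v² + (49/100)·v + (-8109/16000) = 0
  disc = (49/100)² − 4·(1/8)·(-8109/16000) = 78961/160000 ; √disc = 281/400
  v_R = (−(49/100) + 281/400) / (2·(1/8)) = 17/20 m/s
check:
braking lasts T_s = (17/20)/4 = 0.2125 s
robot in T_r: 0.8500·0.0400 = 0.0340 m
robot covers 0.8500·0.2125 − ½·4.0000·0.2125² = 0.0903 m while stopping
human closes 1.8000·0.2525 = 0.4545 m
C+Z_d+Z_r = 0.1200+0.0400+0.0200 = 0.1800 m
sum ≈ 0.0340+0.0903+0.4545+0.1800 ≈ 0.7588 m = S ✓

v_R_max = 17/20 m/s = 0.8500 m/s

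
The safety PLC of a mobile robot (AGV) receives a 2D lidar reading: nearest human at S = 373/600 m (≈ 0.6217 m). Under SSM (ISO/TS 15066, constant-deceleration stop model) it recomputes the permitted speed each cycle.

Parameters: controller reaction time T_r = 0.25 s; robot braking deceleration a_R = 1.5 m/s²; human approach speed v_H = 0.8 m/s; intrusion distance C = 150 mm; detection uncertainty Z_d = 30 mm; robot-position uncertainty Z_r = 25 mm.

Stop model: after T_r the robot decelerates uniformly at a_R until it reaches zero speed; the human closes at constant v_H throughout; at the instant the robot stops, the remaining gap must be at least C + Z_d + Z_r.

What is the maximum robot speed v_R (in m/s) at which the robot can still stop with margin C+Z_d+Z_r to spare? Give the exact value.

v_R_max = 1/4 m/s = 0.2500 m/s

quadratic (1/3)·v² + (47/60)·v + (-13/60) = 0
  disc = (47/60)² − 4·(1/3)·(-13/60) = 361/400 ; √disc = 19/20
  v_R = (−(47/60) + 19/20) / (2·(1/3)) = 1/4 m/s
check:
stop time T_s = (1/4)/(3/2) = 0.1667 s
robot covers v_R·T_r = 0.2500·0.2500 = 0.0625 m before braking
robot under decel: 0.2500²/(2·1.5000) = 0.0208 m
person approaches 0.8000·(0.2500+0.1667) = 0.3333 m
residual clearance needed = 0.1500+0.0300+0.0250 = 0.2050 m
sum ≈ 0.0625+0.0208+0.3333+0.2050 ≈ 0.6217 m = S ✓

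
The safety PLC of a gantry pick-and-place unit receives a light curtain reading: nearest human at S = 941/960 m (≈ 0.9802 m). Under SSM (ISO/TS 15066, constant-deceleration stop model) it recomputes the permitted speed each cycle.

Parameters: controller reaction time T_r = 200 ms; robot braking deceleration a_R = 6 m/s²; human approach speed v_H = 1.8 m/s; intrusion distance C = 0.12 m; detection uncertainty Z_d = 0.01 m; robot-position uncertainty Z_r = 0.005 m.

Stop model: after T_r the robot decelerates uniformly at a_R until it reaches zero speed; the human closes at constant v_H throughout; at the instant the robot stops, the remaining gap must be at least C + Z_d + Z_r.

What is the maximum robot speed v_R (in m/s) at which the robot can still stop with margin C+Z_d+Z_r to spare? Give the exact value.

at the boundary: (1/12)·v² + (1/2)·v + (-2329/4800) = 0
  disc = (1/2)² − 4·(1/12)·(-2329/4800) = 5929/14400 ; √disc = 77/120
  v_R = (−(1/2) + 77/120) / (2·(1/12)) = 17/20 m/s
check:
stop time T_s = (17/20)/6 = 0.1417 s
robot covers v_R·T_r = 0.8500·0.2000 = 0.1700 m before braking
robot covers 0.8500·0.1417 − ½·6.0000·0.1417² = 0.0602 m while stopping
human closes 1.8000·0.3417 = 0.6150 m
residual clearance needed = 0.1200+0.0100+0.0050 = 0.1350 m
sum ≈ 0.1700+0.0602+0.6150+0.1350 ≈ 0.9802 m = S ✓

v_R_max = 17/20 m/s = 0.8500 m/s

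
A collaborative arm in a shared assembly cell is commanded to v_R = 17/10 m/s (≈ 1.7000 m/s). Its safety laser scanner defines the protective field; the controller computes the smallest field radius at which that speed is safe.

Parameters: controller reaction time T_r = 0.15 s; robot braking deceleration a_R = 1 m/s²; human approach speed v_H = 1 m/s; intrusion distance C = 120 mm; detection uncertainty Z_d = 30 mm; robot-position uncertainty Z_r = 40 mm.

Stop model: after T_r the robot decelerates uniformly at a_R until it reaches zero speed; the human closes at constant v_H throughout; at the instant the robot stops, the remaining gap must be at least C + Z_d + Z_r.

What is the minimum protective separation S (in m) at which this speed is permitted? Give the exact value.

S_min = 187/50 m = 3.7400 m

braking lasts T_s = (17/10)/1 = 1.7000 s
robot in T_r: 1.7000·0.1500 = 0.2550 m
robot covers 1.7000·1.7000 − ½·1.0000·1.7000² = 1.4450 m while stopping
person approaches 1.0000·(0.1500+1.7000) = 1.8500 m
residual clearance needed = 0.1200+0.0300+0.0400 = 0.1900 m
S_min ≈ 0.2550+1.4450+1.8500+0.1900  ⇒  S_min = 187/50 m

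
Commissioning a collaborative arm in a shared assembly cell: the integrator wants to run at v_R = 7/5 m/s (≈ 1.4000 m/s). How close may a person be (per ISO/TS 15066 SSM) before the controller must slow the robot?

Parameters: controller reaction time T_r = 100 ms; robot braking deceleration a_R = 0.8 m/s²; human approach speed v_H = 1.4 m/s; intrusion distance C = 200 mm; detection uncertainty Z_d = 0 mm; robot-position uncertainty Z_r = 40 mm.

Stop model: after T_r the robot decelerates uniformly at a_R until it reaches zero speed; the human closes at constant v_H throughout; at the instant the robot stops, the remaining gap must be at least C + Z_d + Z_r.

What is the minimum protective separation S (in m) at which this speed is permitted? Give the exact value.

stop time T_s = (7/5)/(4/5) = 1.7500 s
reaction-phase robot travel = 1.4000·0.1000 = 0.1400 m
robot under decel: 1.4000²/(2·0.8000) = 1.2250 m
person approaches 1.4000·(0.1000+1.7500) = 2.5900 m
C+Z_d+Z_r = 0.2000+0.0000+0.0400 = 0.2400 m
S_min ≈ 0.1400+1.2250+2.5900+0.2400  ⇒  S_min = 839/200 m

S_min = 839/200 m = 4.1950 m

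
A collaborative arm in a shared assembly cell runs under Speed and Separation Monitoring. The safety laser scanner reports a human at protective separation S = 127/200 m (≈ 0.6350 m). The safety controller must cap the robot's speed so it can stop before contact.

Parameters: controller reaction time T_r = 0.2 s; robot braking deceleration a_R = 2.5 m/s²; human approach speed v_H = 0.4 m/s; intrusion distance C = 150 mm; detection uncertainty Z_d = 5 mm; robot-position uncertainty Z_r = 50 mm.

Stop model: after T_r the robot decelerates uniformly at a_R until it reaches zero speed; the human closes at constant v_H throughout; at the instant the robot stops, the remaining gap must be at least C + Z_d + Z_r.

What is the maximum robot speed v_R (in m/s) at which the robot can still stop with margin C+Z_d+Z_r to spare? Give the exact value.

v_R_max = 7/10 m/s = 0.7000 m/s

quadratic (1/5)·v² + (9/25)·v + (-7/20) = 0
  disc = (9/25)² − 4·(1/5)·(-7/20) = 256/625 ; √disc = 16/25
  v_R = (−(9/25) + 16/25) / (2·(1/5)) = 7/10 m/s
check:
T_s = v_R/a_R = (7/10)/(5/2) = 0.2800 s
reaction-phase robot travel = 0.7000·0.2000 = 0.1400 m
robot covers 0.7000·0.2800 − ½·2.5000·0.2800² = 0.0980 m while stopping
human over T_r+T_s: 0.4000·(0.2000+0.2800) = 0.1920 m
C+Z_d+Z_r = 0.1500+0.0050+0.0500 = 0.2050 m
sum ≈ 0.1400+0.0980+0.1920+0.2050 ≈ 0.6350 m = S ✓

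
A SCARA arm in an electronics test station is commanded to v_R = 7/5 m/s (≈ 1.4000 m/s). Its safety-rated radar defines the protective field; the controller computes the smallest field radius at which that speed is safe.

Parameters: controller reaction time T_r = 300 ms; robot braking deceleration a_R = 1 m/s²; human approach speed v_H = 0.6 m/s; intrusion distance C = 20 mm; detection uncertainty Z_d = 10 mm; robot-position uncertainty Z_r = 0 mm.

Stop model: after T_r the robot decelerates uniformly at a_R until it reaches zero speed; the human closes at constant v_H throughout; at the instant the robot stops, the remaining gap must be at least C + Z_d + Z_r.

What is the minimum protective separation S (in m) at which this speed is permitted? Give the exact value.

stop time T_s = (7/5)/1 = 1.4000 s
robot in T_r: 1.4000·0.3000 = 0.4200 m
braking distance = 1.4000²/(2·1.0000) = 0.9800 m
human over T_r+T_s: 0.6000·(0.3000+1.4000) = 1.0200 m
margins: 0.0200+0.0100+0.0000 = 0.0300 m
S_min ≈ 0.4200+0.9800+1.0200+0.0300  ⇒  S_min = 49/20 m

S_min = 49/20 m = 2.4500 m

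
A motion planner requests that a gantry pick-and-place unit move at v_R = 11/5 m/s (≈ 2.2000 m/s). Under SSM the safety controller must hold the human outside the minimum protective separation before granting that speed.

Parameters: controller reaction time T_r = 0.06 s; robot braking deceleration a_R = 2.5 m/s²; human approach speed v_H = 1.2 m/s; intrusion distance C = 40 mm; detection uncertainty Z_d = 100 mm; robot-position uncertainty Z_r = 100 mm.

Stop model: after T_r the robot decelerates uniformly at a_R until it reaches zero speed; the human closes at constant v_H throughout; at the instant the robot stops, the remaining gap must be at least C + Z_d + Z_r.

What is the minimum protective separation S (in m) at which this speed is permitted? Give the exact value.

T_s = v_R/a_R = (11/5)/(5/2) = 0.8800 s
reaction-phase robot travel = 2.2000·0.0600 = 0.1320 m
braking distance = 2.2000²/(2·2.5000) = 0.9680 m
human over T_r+T_s: 1.2000·(0.0600+0.8800) = 1.1280 m
residual clearance needed = 0.0400+0.1000+0.1000 = 0.2400 m
S_min ≈ 0.1320+0.9680+1.1280+0.2400  ⇒  S_min = 617/250 m

S_min = 617/250 m = 2.4680 m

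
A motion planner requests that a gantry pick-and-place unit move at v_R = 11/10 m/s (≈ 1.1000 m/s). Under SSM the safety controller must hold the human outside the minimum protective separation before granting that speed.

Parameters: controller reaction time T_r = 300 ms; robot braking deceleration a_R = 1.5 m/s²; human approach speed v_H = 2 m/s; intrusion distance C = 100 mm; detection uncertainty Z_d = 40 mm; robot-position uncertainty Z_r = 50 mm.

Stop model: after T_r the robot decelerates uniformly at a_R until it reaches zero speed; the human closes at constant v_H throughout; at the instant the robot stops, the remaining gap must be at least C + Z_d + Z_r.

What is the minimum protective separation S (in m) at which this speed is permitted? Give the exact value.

S_min = 299/100 m = 2.9900 m

braking lasts T_s = (11/10)/(3/2) = 0.7333 s
robot covers v_R·T_r = 1.1000·0.3000 = 0.3300 m before braking
robot under decel: 1.1000²/(2·1.5000) = 0.4033 m
human closes 2.0000·1.0333 = 2.0667 m
margins: 0.1000+0.0400+0.0500 = 0.1900 m
S_min ≈ 0.3300+0.4033+2.0667+0.1900  ⇒  S_min = 299/100 m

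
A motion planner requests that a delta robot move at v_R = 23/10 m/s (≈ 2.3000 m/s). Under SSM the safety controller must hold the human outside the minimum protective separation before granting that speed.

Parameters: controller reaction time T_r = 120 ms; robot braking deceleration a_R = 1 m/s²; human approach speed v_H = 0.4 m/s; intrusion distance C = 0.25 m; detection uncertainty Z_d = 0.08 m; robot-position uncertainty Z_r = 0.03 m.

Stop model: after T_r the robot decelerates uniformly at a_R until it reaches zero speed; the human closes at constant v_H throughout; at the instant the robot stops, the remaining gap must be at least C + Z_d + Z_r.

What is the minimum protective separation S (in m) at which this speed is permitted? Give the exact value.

T_s = v_R/a_R = (23/10)/1 = 2.3000 s
reaction-phase robot travel = 2.3000·0.1200 = 0.2760 m
robot under decel: 2.3000²/(2·1.0000) = 2.6450 m
person approaches 0.4000·(0.1200+2.3000) = 0.9680 m
margins: 0.2500+0.0800+0.0300 = 0.3600 m
S_min ≈ 0.2760+2.6450+0.9680+0.3600  ⇒  S_min = 4249/1000 m

S_min = 4249/1000 m = 4.2490 m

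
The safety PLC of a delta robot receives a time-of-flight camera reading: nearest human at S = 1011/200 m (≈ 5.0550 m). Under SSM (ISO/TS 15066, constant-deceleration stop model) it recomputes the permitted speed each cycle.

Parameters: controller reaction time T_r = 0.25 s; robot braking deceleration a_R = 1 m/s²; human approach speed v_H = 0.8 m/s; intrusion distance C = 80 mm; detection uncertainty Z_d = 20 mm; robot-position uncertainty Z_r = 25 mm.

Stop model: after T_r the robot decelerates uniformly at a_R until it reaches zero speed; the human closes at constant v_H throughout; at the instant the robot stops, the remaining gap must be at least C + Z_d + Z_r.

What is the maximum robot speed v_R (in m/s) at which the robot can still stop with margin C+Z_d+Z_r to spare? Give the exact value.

quadratic (1/2)·v² + (21/20)·v + (-473/100) = 0
  disc = (21/20)² − 4·(1/2)·(-473/100) = 169/16 ; √disc = 13/4
  v_R = (−(21/20) + 13/4) / (2·(1/2)) = 11/5 m/s
check:
braking lasts T_s = (11/5)/1 = 2.2000 s
reaction-phase robot travel = 2.2000·0.2500 = 0.5500 m
robot covers 2.2000·2.2000 − ½·1.0000·2.2000² = 2.4200 m while stopping
person approaches 0.8000·(0.2500+2.2000) = 1.9600 m
residual clearance needed = 0.0800+0.0200+0.0250 = 0.1250 m
sum ≈ 0.5500+2.4200+1.9600+0.1250 ≈ 5.0550 m = S ✓

v_R_max = 11/5 m/s = 2.2000 m/s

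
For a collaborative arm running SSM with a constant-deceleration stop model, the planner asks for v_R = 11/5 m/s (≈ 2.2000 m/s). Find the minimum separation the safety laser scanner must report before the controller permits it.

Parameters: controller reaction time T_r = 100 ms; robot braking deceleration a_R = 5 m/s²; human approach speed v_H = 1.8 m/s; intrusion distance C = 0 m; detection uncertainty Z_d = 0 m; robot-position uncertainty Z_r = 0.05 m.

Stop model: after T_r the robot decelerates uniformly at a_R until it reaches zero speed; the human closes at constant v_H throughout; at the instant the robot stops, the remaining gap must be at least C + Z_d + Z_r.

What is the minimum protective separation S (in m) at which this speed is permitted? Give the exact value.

S_min = 863/500 m = 1.7260 m

stop time T_s = (11/5)/5 = 0.4400 s
robot in T_r: 2.2000·0.1000 = 0.2200 m
braking distance = 2.2000²/(2·5.0000) = 0.4840 m
person approaches 1.8000·(0.1000+0.4400) = 0.9720 m
margins: 0.0000+0.0000+0.0500 = 0.0500 m
S_min ≈ 0.2200+0.4840+0.9720+0.0500  ⇒  S_min = 863/500 m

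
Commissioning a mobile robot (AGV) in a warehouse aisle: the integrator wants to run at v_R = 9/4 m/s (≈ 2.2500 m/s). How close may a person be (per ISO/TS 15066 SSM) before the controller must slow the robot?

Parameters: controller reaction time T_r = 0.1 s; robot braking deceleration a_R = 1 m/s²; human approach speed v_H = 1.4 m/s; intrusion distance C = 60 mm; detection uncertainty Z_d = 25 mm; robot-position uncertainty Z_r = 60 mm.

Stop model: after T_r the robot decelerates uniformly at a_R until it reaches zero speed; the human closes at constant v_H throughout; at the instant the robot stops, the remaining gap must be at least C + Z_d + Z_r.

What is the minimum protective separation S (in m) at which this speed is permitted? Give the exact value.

braking lasts T_s = (9/4)/1 = 2.2500 s
robot covers v_R·T_r = 2.2500·0.1000 = 0.2250 m before braking
robot covers 2.2500·2.2500 − ½·1.0000·2.2500² = 2.5312 m while stopping
person approaches 1.4000·(0.1000+2.2500) = 3.2900 m
C+Z_d+Z_r = 0.0600+0.0250+0.0600 = 0.1450 m
S_min ≈ 0.2250+2.5312+3.2900+0.1450  ⇒  S_min = 4953/800 m

S_min = 4953/800 m = 6.1913 m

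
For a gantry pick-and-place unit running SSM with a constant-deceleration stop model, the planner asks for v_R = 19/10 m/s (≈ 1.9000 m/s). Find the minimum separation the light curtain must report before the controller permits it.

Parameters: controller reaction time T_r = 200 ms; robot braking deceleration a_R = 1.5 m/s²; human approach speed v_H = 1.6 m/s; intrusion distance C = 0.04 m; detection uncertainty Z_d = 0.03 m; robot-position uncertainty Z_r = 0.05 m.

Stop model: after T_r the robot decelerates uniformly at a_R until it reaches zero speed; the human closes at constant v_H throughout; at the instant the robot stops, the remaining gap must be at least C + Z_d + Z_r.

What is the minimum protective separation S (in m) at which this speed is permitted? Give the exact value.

braking lasts T_s = (19/10)/(3/2) = 1.2667 s
reaction-phase robot travel = 1.9000·0.2000 = 0.3800 m
robot under decel: 1.9000²/(2·1.5000) = 1.2033 m
person approaches 1.6000·(0.2000+1.2667) = 2.3467 m
residual clearance needed = 0.0400+0.0300+0.0500 = 0.1200 m
S_min ≈ 0.3800+1.2033+2.3467+0.1200  ⇒  S_min = 81/20 m

S_min = 81/20 m = 4.0500 m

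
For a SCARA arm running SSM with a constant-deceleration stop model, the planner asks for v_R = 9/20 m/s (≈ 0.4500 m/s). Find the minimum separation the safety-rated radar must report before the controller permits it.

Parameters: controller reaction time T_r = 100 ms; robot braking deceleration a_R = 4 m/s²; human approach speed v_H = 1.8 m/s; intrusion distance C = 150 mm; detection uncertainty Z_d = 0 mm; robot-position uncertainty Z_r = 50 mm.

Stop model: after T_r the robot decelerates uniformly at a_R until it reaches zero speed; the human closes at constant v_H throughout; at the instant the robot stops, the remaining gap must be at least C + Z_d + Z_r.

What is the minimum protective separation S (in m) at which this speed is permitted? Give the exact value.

T_s = v_R/a_R = (9/20)/4 = 0.1125 s
robot in T_r: 0.4500·0.1000 = 0.0450 m
robot under decel: 0.4500²/(2·4.0000) = 0.0253 m
human closes 1.8000·0.2125 = 0.3825 m
residual clearance needed = 0.1500+0.0000+0.0500 = 0.2000 m
S_min ≈ 0.0450+0.0253+0.3825+0.2000  ⇒  S_min = 2089/3200 m

S_min = 2089/3200 m = 0.6528 m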